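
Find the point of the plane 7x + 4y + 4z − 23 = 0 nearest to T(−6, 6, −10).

(1, 10, -6)

n = (7, 4, 4), |n|² = 81, and n·T − 23 = -81.
t = -81/81 = -1, so the foot is T − t·n = (−6, 6, −10) − (-1)·(7, 4, 4) = (1, 10, −6).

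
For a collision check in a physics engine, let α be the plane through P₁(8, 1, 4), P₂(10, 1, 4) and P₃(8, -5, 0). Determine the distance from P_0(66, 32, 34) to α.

28√13/13

P₁P₂ = (2, 0, 0) and P₁P₃ = (0, -6, -4), so a normal is n = P₁P₂ × P₁P₃ = (0, 8, -12).
Then n·(66, 32, 34) - (-40) = -112.
|n| = √(0 + 64 + 144) = 4√13, so the distance is |-112|/(4√13) = 28√13/13.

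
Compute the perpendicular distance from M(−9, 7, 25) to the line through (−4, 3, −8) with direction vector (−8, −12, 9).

Direction vector d = (−8, −12, 9).
AP = (−5, 4, 33), and AP × d = (432, −219, 92).
|AP × d|² = 243049 and |d|² = 289, so the distance is √(243049/289) = √841 = 29.

29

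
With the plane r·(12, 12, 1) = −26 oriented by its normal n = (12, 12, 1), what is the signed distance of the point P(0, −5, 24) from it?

n·P − (-26) = -10.
|n| = 17, so the signed distance is -10/17.

-10/17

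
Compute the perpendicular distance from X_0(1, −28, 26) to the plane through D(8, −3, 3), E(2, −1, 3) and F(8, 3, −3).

13√19/19

DE = (−6, 2, 0) and DF = (0, 6, −6), so a normal is n = DE × DF = (−12, −36, −36).
Then n·(1, −28, 26) − (−96) = 156.
|n| = √(144 + 1296 + 1296) = 12√19, so the distance is |156|/(12√19) = 13/√19.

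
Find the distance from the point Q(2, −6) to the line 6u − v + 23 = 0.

41√37/37

d = |6·2 + (-1)·(-6) − (-23)| / √(36 + 1) = |41|/√37 = 41√37/37.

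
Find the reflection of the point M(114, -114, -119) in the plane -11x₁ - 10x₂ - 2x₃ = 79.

With n = (-11, -10, -2), the signed offset is (n·M − 79)/|n|² = 45/225 = 1/5.
M' = M − 2t·n = (114, -114, -119) − (2/5)·(-11, -10, -2) = (592/5, -110, -591/5).

(592/5, -110, -591/5)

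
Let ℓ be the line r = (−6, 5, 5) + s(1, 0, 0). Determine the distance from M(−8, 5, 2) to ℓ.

3

Direction vector d = (1, 0, 0).
AP = (−2, 0, −3); AP·d = -2, |AP|² = 13, |d|² = 1.
distance² = |AP|² − (AP·d)²/|d|² = 13 − 4/1 = 9, so the distance is 3.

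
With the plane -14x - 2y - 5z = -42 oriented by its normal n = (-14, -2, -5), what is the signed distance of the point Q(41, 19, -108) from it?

-2

n·Q − (-42) = -30.
|n| = 15, so the signed distance is -30/15 = -2.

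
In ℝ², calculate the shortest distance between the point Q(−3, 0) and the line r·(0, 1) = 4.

d = |0·(-3) + 1·0 − 4| / √(0 + 1) = |-4|/1 = 4.

4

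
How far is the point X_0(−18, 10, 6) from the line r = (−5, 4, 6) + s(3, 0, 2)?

2√22

Direction vector d = (3, 0, 2).
AP = (−13, 6, 0), and AP × d = (12, 26, −18).
|AP × d|² = 1144 and |d|² = 13, so the distance is √(1144/13) = √88 = 2√22.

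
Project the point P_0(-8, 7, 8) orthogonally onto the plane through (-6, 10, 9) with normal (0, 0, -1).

(-8, 7, 9)

n = (0, 0, -1), |n|² = 1, and n·P_0 − (-9) = 1.
t = 1/1 = 1, so the foot is P_0 − t·n = (-8, 7, 8) − 1·(0, 0, -1) = (-8, 7, 9).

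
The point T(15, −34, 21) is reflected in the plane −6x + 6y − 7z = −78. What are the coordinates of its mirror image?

With n = (−6, 6, −7), the signed offset is (n·T − (-78))/|n|² = -363/121 = -3.
T' = T − 2t·n = (15, −34, 21) − (-6)·(−6, 6, −7) = (−21, 2, −21).

(-21, 2, -21)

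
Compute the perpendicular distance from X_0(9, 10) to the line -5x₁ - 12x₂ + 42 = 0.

The normal to the line is n = (-5, -12) with |n| = 13.
|n·X_0 − (-42)| = |-165 − (-42)| = 123, so the distance is 123/13.

123/13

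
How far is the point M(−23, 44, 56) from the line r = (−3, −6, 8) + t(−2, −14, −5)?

2√401

Direction vector d = (−2, −14, −5).
AP = (−20, 50, 48); AP·d = -900, |AP|² = 5204, |d|² = 225.
distance² = |AP|² − (AP·d)²/|d|² = 5204 − 810000/225 = 1604, so the distance is 2√401.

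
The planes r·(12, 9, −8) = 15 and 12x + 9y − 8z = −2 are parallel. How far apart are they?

1

With common normal n = (12, 9, −8) (|n| = 17), the distance is |15 − (-2)|/|n| = 17/17 = 1.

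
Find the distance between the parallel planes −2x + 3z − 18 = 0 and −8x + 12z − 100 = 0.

Divide the second equation by 4 to match normals: −2x + 3z = 25.
Both planes have normal n = (−2, 0, 3), |n| = √13. Any point on the first plane is at distance |25 − 18|/|n| = 7/√13 = 7√13/13 from the second.

7√13/13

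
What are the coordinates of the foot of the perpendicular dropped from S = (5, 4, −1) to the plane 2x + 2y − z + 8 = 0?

(-1, -2, 2)

The perpendicular from S has direction n = (2, 2, −1): r = (5, 4, −1) + λ(2, 2, −1).
Substitute into the plane: n·(S + λn) = -8 gives 19 + 9λ = -8, so λ = -3.
Foot = (5, 4, −1) + (-3)·(2, 2, −1) = (−1, −2, 2).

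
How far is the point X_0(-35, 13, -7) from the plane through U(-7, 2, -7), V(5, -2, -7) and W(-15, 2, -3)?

UV = (12, -4, 0) and UW = (-8, 0, 4), so a normal is n = UV × UW = (-16, -48, -32).
n = (-16, -48, -32); n·P − 240 = -80; |n| = 16√14; distance = 80/(16√14) = 5√14/14.

5/√14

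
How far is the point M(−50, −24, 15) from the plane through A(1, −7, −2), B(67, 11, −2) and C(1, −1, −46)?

AB = (66, 18, 0) and AC = (0, 6, −44), so a normal is n = AB × AC = (−792, 2904, 396).
d = |(-792)·(-50) + 2904·(-24) + 396·15 − (-21912)| / √(627264 + 8433216 + 156816) = |-2244| / 3036 = 17/23.

17/23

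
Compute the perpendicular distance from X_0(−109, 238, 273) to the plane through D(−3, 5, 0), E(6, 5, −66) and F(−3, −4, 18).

5

DE = (9, 0, −66) and DF = (0, −9, 18), so a normal is n = DE × DF = (−594, −162, −81).
n = (−594, −162, −81); n·P − 972 = 3105; |n| = 621; distance = 3105/621 = 5.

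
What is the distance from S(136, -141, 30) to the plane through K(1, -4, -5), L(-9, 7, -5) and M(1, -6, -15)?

KL = (-10, 11, 0) and KM = (0, -2, -10), so a normal is n = KL × KM = (-110, -100, 20).
d = |(-110)·136 + (-100)·(-141) + 20·30 − 190| / √(12100 + 10000 + 400) = |-450| / 150 = 3.

3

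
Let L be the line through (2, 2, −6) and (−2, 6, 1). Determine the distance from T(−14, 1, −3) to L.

√185

A direction vector is d = (−4, 4, 7).
AP = (−16, −1, 3); AP·d = 81, |AP|² = 266, |d|² = 81.
distance² = |AP|² − (AP·d)²/|d|² = 266 − 6561/81 = 185, so the distance is √185.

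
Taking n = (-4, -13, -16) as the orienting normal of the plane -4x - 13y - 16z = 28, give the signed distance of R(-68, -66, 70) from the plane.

n·R − 28 = -18.
|n| = 21, so the signed distance is -18/21 = -6/7.

-6/7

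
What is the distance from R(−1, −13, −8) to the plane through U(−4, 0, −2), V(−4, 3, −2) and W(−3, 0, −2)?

6

UV = (0, 3, 0) and UW = (1, 0, 0), so a normal is n = UV × UW = (0, 0, −3).
n = (0, 0, −3); n·P − 6 = 18; |n| = 3; distance = 18/3 = 6.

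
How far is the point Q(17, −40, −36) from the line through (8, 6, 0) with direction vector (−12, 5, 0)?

Direction vector d = (−12, 5, 0).
AP = (9, −46, −36), and AP × d = (180, 432, −507).
|AP × d|² = 476073 and |d|² = 169, so the distance is √(476073/169) = √2817 = 3√313.

3√313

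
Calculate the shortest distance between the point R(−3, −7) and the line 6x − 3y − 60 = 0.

19/√5

The normal to the line is n = (6, −3) with |n| = 3√5.
|n·R − 60| = |3 − 60| = 57, so the distance is 57/(3√5) = 19/√5.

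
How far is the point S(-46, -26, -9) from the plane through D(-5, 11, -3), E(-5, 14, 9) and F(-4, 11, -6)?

DE = (0, 3, 12) and DF = (1, 0, -3), so a normal is n = DE × DF = (-9, 12, -3).
Then n·(-46, -26, -9) - 186 = -57.
|n| = √(81 + 144 + 9) = 3√26, so the distance is |-57|/(3√26) = 19√26/26.

19/√26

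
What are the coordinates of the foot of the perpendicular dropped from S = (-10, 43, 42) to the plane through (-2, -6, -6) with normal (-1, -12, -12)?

(-14, -5, -6)

The perpendicular from S has direction n = (-1, -12, -12): r = (-10, 43, 42) + t(-1, -12, -12).
Substitute into the plane: n·(S + tn) = 146 gives -1010 + 289t = 146, so t = 4.
Foot = (-10, 43, 42) + 4·(-1, -12, -12) = (-14, -5, -6).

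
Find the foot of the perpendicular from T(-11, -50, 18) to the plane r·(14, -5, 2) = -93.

(-25, -45, 16)

The perpendicular from T has direction n = (14, -5, 2): r = (-11, -50, 18) + μ(14, -5, 2).
Substitute into the plane: n·(T + μn) = -93 gives 132 + 225μ = -93, so μ = -1.
Foot = (-11, -50, 18) + (-1)·(14, -5, 2) = (-25, -45, 16).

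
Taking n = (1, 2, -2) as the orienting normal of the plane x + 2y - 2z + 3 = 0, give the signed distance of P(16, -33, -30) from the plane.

13/3

n·P − (-3) = 13.
|n| = 3, so the signed distance is 13/3.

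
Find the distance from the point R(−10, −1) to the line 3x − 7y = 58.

d = |3·(-10) + (-7)·(-1) − 58| / √(9 + 49) = |-81|/√58 = 81√58/58.

81√58/58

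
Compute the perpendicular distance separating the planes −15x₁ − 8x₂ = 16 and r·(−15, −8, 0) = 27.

11/17

With common normal n = (−15, −8, 0) (|n| = 17), the distance is |16 − 27|/|n| = 11/17.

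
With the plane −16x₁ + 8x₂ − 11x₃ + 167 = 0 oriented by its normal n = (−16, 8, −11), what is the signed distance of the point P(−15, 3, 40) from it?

n·P − (-167) = -9.
|n| = 21, so the signed distance is -9/21 = -3/7.

-3/7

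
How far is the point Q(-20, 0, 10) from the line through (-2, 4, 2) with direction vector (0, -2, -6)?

Direction vector d = (0, -2, -6).
AP = (-18, -4, 8); AP·d = -40, |AP|² = 404, |d|² = 40.
distance² = |AP|² − (AP·d)²/|d|² = 404 − 1600/40 = 364, so the distance is 2√91.

2√91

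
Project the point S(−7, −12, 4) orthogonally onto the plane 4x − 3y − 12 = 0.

The perpendicular from S has direction n = (4, −3, 0): r = (−7, −12, 4) + t(4, −3, 0).
Substitute into the plane: n·(S + tn) = 12 gives 8 + 25t = 12, so t = 4/25.
Foot = (−7, −12, 4) + (4/25)·(4, −3, 0) = (−159/25, −312/25, 4).

(-159/25, -312/25, 4)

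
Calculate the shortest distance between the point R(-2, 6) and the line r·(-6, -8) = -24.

The normal to the line is n = (-6, -8) with |n| = 10.
|n·R − (-24)| = |-36 − (-24)| = 12, so the distance is 12/10 = 6/5.

6/5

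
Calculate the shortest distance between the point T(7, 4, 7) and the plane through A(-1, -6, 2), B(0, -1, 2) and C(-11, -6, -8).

AB = (1, 5, 0) and AC = (-10, 0, -10), so a normal is n = AB × AC = (-50, 10, 50).
n = (-50, 10, 50); n·P − 90 = -50; |n| = 10√51; distance = 50/(10√51) = 5√51/51.

5√51/51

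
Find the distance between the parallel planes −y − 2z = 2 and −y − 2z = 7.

√5

With common normal n = (0, −1, −2) (|n| = √5), the distance is |2 − 7|/|n| = 5/√5 = √5.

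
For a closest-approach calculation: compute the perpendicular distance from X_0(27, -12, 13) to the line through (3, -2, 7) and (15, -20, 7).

2√61

A direction vector is d = (12, -18, 0).
AP = (24, -10, 6), and AP × d = (108, 72, -312).
|AP × d|² = 114192 and |d|² = 468, so the distance is √(114192/468) = √244 = 2√61.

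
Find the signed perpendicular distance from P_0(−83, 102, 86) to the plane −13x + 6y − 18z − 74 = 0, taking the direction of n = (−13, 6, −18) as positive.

3

n·P_0 − 74 = 69.
|n| = 23, so the signed distance is 69/23 = 3.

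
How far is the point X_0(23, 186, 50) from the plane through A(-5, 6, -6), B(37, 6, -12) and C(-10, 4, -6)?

4

AB = (42, 0, -6) and AC = (-5, -2, 0), so a normal is n = AB × AC = (-12, 30, -84).
Then n·(23, 186, 50) - 744 = 360.
|n| = √(144 + 900 + 7056) = 90, so the distance is |360|/90 = 4.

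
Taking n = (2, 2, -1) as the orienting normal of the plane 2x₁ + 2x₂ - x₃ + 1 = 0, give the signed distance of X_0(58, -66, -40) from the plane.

n·X_0 − (-1) = 25.
|n| = 3, so the signed distance is 25/3.

25/3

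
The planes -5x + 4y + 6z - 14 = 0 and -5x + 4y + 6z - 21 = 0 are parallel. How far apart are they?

With common normal n = (-5, 4, 6) (|n| = √77), the distance is |14 − 21|/|n| = 7/√77.

√77/11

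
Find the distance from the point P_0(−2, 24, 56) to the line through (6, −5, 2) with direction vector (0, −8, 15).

√2665

Direction vector d = (0, −8, 15).
AP = (−8, 29, 54), and AP × d = (867, 120, 64).
|AP × d|² = 770185 and |d|² = 289, so the distance is √(770185/289) = √2665.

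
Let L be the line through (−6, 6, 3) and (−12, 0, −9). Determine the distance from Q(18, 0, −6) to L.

A direction vector is d = (−6, −6, −12).
AP = (24, −6, −9); AP·d = 0, |AP|² = 693, |d|² = 216.
distance² = |AP|² − (AP·d)²/|d|² = 693 − 0/216 = 693, so the distance is 3√77.

3√77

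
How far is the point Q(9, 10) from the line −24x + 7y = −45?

101/25

d = |(-24)·9 + 7·10 − (-45)| / √(576 + 49) = |-101|/25 = 101/25.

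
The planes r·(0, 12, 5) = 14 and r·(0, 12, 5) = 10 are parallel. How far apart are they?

4/13

With common normal n = (0, 12, 5) (|n| = 13), the distance is |14 − 10|/|n| = 4/13.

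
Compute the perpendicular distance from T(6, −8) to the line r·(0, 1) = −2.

6

The normal to the line is n = (0, 1) with |n| = 1.
|n·T − (-2)| = |-8 − (-2)| = 6, so the distance is 6/1 = 6.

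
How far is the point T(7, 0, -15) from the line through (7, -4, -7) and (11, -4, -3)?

4√3

A direction vector is d = (4, 0, 4).
AP = (0, 4, -8); AP·d = -32, |AP|² = 80, |d|² = 32.
distance² = |AP|² − (AP·d)²/|d|² = 80 − 1024/32 = 48, so the distance is 4√3.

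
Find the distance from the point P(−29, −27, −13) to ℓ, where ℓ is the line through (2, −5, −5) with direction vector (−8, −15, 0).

Direction vector d = (−8, −15, 0).
AP = (−31, −22, −8), and AP × d = (−120, 64, 289).
|AP × d|² = 102017 and |d|² = 289, so the distance is √(102017/289) = √353.

√353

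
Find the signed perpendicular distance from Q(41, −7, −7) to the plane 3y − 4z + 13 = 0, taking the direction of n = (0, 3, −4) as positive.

4

n·Q − (-13) = 20.
|n| = 5, so the signed distance is 20/5 = 4.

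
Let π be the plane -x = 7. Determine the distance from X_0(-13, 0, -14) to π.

6

n = (-1, 0, 0); n·P − 7 = 6; |n| = 1; distance = 6/1 = 6.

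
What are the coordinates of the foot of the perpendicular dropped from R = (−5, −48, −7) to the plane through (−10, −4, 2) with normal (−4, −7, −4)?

n = (−4, −7, −4), |n|² = 81, and n·R − 60 = 324.
t = 324/81 = 4, so the foot is R − t·n = (−5, −48, −7) − 4·(−4, −7, −4) = (11, −20, 9).

(11, -20, 9)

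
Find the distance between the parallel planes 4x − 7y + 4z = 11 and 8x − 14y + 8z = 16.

1/3

Divide the second equation by 2 to match normals: 4x − 7y + 4z = 8.
With common normal n = (4, −7, 4) (|n| = 9), the distance is |11 − 8|/|n| = 3/9 = 1/3.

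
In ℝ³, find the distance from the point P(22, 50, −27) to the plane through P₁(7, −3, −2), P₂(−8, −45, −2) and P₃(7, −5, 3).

P₁P₂ = (−15, −42, 0) and P₁P₃ = (0, −2, 5), so a normal is n = P₁P₂ × P₁P₃ = (−210, 75, 30).
Then n·(22, 50, −27) − (−1755) = 75.
|n| = √(44100 + 5625 + 900) = 225, so the distance is |75|/225 = 1/3.

1/3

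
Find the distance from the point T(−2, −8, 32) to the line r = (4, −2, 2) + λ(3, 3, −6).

Direction vector d = (3, 3, −6).
AP = (−6, −6, 30); AP·d = -216, |AP|² = 972, |d|² = 54.
distance² = |AP|² − (AP·d)²/|d|² = 972 − 46656/54 = 108, so the distance is 6√3.

6√3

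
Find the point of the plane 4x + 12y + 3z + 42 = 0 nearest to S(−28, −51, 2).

(-12, -3, 14)

n = (4, 12, 3), |n|² = 169, and n·S − (-42) = -676.
t = -676/169 = -4, so the foot is S − t·n = (−28, −51, 2) − (-4)·(4, 12, 3) = (−12, −3, 14).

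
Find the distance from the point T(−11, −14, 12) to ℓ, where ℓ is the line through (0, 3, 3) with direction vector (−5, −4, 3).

√41

Direction vector d = (−5, −4, 3).
AP = (−11, −17, 9), and AP × d = (−15, −12, −41).
|AP × d|² = 2050 and |d|² = 50, so the distance is √(2050/50) = √41.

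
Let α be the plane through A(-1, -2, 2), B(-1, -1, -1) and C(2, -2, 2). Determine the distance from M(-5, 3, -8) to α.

√10/2

AB = (0, 1, -3) and AC = (3, 0, 0), so a normal is n = AB × AC = (0, -9, -3).
Then n·(-5, 3, -8) - 12 = -15.
|n| = √(0 + 81 + 9) = 3√10, so the distance is |-15|/(3√10) = 5/√10.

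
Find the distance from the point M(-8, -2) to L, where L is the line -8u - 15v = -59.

9

d = |(-8)·(-8) + (-15)·(-2) − (-59)| / √(64 + 225) = |153|/17 = 9.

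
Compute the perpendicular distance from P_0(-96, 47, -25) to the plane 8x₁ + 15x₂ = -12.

3

n = (8, 15, 0); n·P − (-12) = -51; |n| = 17; distance = 51/17 = 3.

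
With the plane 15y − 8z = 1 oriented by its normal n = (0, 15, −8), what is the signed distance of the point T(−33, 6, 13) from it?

n·T − 1 = -15.
|n| = 17, so the signed distance is -15/17.

-15/17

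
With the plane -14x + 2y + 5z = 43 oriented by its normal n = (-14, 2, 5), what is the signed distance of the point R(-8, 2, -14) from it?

1/5

n·R − 43 = 3.
|n| = 15, so the signed distance is 3/15 = 1/5.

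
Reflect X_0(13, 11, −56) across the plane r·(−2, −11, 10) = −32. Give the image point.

(1, -55, 4)

With n = (−2, −11, 10), the signed offset is (n·X_0 − (-32))/|n|² = -675/225 = -3.
X_0' = X_0 − 2t·n = (13, 11, −56) − (-6)·(−2, −11, 10) = (1, −55, 4).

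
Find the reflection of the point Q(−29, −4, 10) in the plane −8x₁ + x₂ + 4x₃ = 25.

(19, -10, -14)

n = (−8, 1, 4), |n|² = 81, n·Q − 25 = 243, so t = 243/81 = 3.
Foot F = Q − 3·n = (−5, −7, −2); the reflection is 2F − Q = (19, −10, −14).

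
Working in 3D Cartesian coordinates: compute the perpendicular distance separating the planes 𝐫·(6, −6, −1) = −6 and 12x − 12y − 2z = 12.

12√73/73

Divide the second equation by 2 to match normals: 6x − 6y − z = 6.
With common normal n = (6, −6, −1) (|n| = √73), the distance is |(-6) − 6|/|n| = 12/√73.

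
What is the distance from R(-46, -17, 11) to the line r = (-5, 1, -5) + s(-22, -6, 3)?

√145

Direction vector d = (-22, -6, 3).
AP = (-41, -18, 16); AP·d = 1058, |AP|² = 2261, |d|² = 529.
distance² = |AP|² − (AP·d)²/|d|² = 2261 − 1119364/529 = 145, so the distance is √145.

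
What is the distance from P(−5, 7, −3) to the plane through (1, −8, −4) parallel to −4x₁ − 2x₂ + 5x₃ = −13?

Parallel planes share the normal n = (−4, −2, 5); since (1, −8, −4) lies on the plane, its equation is −4x₁ − 2x₂ + 5x₃ = -8.
d = |(-4)·(-5) + (-2)·7 + 5·(-3) − (-8)| / √(16 + 4 + 25) = |-1| / (3√5) = √5/15.

1/(3√5)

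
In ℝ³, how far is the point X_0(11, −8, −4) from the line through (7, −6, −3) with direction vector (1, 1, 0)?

Direction vector d = (1, 1, 0).
AP = (4, −2, −1); AP·d = 2, |AP|² = 21, |d|² = 2.
distance² = |AP|² − (AP·d)²/|d|² = 21 − 4/2 = 19, so the distance is √19.

√19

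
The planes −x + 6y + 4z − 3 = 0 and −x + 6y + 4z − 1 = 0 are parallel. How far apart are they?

2√53/53

With common normal n = (−1, 6, 4) (|n| = √53), the distance is |3 − 1|/|n| = 2/√53 = 2√53/53.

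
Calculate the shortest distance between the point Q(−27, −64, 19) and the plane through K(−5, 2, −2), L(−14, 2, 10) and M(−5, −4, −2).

5

KL = (−9, 0, 12) and KM = (0, −6, 0), so a normal is n = KL × KM = (72, 0, 54).
Then n·(−27, −64, 19) − (−468) = −450.
|n| = √(5184 + 0 + 2916) = 90, so the distance is |-450|/90 = 5.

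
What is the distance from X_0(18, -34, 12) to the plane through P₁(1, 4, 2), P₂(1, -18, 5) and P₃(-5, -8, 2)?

P₁P₂ = (0, -22, 3) and P₁P₃ = (-6, -12, 0), so a normal is n = P₁P₂ × P₁P₃ = (36, -18, -132).
n = (36, -18, -132); n·P − (-300) = -24; |n| = 138; distance = 24/138 = 4/23.

4/23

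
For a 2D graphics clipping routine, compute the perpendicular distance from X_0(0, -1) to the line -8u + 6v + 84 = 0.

The normal to the line is n = (-8, 6) with |n| = 10.
|n·X_0 − (-84)| = |-6 − (-84)| = 78, so the distance is 78/10 = 39/5.

39/5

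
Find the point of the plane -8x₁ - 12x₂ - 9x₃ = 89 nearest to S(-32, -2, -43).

(-16, 22, -25)

The perpendicular from S has direction n = (-8, -12, -9): r = (-32, -2, -43) + λ(-8, -12, -9).
Substitute into the plane: n·(S + λn) = 89 gives 667 + 289λ = 89, so λ = -2.
Foot = (-32, -2, -43) + (-2)·(-8, -12, -9) = (-16, 22, -25).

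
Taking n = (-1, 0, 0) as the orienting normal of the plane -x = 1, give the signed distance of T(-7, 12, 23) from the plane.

6

n·T − 1 = 6.
|n| = 1, so the signed distance is 6/1 = 6.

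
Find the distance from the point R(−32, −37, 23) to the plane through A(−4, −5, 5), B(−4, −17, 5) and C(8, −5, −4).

AB = (0, −12, 0) and AC = (12, 0, −9), so a normal is n = AB × AC = (108, 0, 144).
Then n·(−32, −37, 23) − 288 = −432.
|n| = √(11664 + 0 + 20736) = 180, so the distance is |-432|/180 = 12/5.

12/5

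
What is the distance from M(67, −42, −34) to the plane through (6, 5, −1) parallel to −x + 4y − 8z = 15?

5/3

Parallel planes share the normal n = (−1, 4, −8); since (6, 5, −1) lies on the plane, its equation is −x + 4y − 8z = 22.
d = |(-1)·67 + 4·(-42) + (-8)·(-34) − 22| / √(1 + 16 + 64) = |15| / 9 = 5/3.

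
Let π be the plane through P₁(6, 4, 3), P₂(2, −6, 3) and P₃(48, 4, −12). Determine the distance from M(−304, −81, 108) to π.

P₁P₂ = (−4, −10, 0) and P₁P₃ = (42, 0, −15), so a normal is n = P₁P₂ × P₁P₃ = (150, −60, 420).
Then n·(−304, −81, 108) − 1920 = 2700.
|n| = √(22500 + 3600 + 176400) = 450, so the distance is |2700|/450 = 6.

6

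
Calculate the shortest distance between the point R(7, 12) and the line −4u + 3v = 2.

6/5

The normal to the line is n = (−4, 3) with |n| = 5.
|n·R − 2| = |8 − 2| = 6, so the distance is 6/5.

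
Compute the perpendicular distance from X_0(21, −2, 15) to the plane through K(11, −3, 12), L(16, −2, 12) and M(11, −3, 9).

KL = (5, 1, 0) and KM = (0, 0, −3), so a normal is n = KL × KM = (−3, 15, 0).
n = (−3, 15, 0); n·P − (-78) = -15; |n| = 3√26; distance = 15/(3√26) = 5√26/26.

5√26/26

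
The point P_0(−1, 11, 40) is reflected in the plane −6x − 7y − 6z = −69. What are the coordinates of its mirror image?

With n = (−6, −7, −6), the signed offset is (n·P_0 − (-69))/|n|² = -242/121 = -2.
P_0' = P_0 − 2t·n = (−1, 11, 40) − (-4)·(−6, −7, −6) = (−25, −17, 16).

(-25, -17, 16)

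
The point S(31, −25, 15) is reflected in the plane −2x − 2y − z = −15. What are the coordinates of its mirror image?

(77/3, -91/3, 37/3)

n = (−2, −2, −1), |n|² = 9, n·S − (-15) = -12, so t = -12/9 = -4/3.
Foot F = S − (-4/3)·n = (85/3, −83/3, 41/3); the reflection is 2F − S = (77/3, −91/3, 37/3).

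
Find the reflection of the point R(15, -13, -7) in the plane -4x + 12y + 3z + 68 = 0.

n = (-4, 12, 3), |n|² = 169, n·R − (-68) = -169, so t = -169/169 = -1.
Foot F = R − (-1)·n = (11, -1, -4); the reflection is 2F − R = (7, 11, -1).

(7, 11, -1)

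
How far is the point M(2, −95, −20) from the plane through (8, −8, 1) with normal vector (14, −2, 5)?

1

The plane has equation n·(r − (8, −8, 1)) = 0, i.e. n·r = 133.
Then n·(2, −95, −20) − 133 = −15.
|n| = √(196 + 4 + 25) = 15, so the distance is |-15|/15 = 1.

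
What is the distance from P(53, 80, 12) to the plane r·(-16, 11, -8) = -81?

17/21

n = (-16, 11, -8); n·P − (-81) = 17; |n| = 21; distance = 17/21.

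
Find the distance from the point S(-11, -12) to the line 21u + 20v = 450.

921/29

d = |21·(-11) + 20·(-12) − 450| / √(441 + 400) = |-921|/29 = 921/29.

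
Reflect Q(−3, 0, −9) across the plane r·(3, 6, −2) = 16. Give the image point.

(-15/7, 12/7, -67/7)

With n = (3, 6, −2), the signed offset is (n·Q − 16)/|n|² = -7/49 = -1/7.
Q' = Q − 2t·n = (−3, 0, −9) − (-2/7)·(3, 6, −2) = (−15/7, 12/7, −67/7).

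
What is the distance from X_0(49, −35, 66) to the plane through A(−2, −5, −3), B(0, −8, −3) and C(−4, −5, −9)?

AB = (2, −3, 0) and AC = (−2, 0, −6), so a normal is n = AB × AC = (18, 12, −6).
Then n·(49, −35, 66) − (−78) = 144.
|n| = √(324 + 144 + 36) = 6√14, so the distance is |144|/(6√14) = 24/√14.

12√14/7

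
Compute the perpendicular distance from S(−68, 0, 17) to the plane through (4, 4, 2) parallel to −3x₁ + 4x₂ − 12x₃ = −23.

20/13

Parallel planes share the normal n = (−3, 4, −12); since (4, 4, 2) lies on the plane, its equation is −3x₁ + 4x₂ − 12x₃ = -20.
Then n·(−68, 0, 17) − (−20) = 20.
|n| = √(9 + 16 + 144) = 13, so the distance is |20|/13 = 20/13.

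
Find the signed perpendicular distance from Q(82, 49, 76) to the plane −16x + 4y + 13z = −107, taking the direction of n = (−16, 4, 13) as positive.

n·Q − (-107) = -21.
|n| = 21, so the signed distance is -21/21 = -1.

-1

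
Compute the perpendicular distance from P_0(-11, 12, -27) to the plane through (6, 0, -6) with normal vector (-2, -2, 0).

5/√2

The plane has equation n·(r − (6, 0, -6)) = 0, i.e. n·r = -12.
d = |(-2)·(-11) + (-2)·12 − (-12)| / √(4 + 4 + 0) = |10| / (2√2) = 5√2/2.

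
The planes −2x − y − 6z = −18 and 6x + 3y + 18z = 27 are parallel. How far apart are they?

Divide the second equation by -3 to match normals: −2x − y − 6z = -9.
With common normal n = (−2, −1, −6) (|n| = √41), the distance is |(-18) − (-9)|/|n| = 9/√41 = 9√41/41.

9√41/41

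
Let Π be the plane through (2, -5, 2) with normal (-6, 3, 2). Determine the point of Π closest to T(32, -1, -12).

n = (-6, 3, 2), |n|² = 49, and n·T − (-23) = -196.
t = -196/49 = -4, so the foot is T − t·n = (32, -1, -12) − (-4)·(-6, 3, 2) = (8, 11, -4).

(8, 11, -4)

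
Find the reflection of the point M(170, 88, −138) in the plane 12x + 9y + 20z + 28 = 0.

(4154/25, 2128/25, -722/5)

With n = (12, 9, 20), the signed offset is (n·M − (-28))/|n|² = 100/625 = 4/25.
M' = M − 2t·n = (170, 88, −138) − (8/25)·(12, 9, 20) = (4154/25, 2128/25, −722/5).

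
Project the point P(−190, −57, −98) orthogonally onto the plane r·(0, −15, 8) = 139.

(-190, -1029/17, -1634/17)

The perpendicular from P has direction n = (0, −15, 8): r = (−190, −57, −98) + μ(0, −15, 8).
Substitute into the plane: n·(P + μn) = 139 gives 71 + 289μ = 139, so μ = 4/17.
Foot = (−190, −57, −98) + (4/17)·(0, −15, 8) = (−190, −1029/17, −1634/17).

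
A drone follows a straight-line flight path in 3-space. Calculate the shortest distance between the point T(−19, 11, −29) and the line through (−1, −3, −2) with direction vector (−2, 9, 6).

√1249

Direction vector d = (−2, 9, 6).
AP = (−18, 14, −27); AP·d = 0, |AP|² = 1249, |d|² = 121.
distance² = |AP|² − (AP·d)²/|d|² = 1249 − 0/121 = 1249, so the distance is √1249.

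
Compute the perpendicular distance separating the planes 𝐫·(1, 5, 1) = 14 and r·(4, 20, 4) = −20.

Divide the second equation by 4 to match normals: x + 5y + z = -5.
Both planes have normal n = (1, 5, 1), |n| = 3√3. Any point on the first plane is at distance |(-5) − 14|/|n| = 19/(3√3) = 19√3/9 from the second.

19/(3√3)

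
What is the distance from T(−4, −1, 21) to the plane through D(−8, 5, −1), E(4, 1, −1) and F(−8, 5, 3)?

DE = (12, −4, 0) and DF = (0, 0, 4), so a normal is n = DE × DF = (−16, −48, 0).
d = |(-16)·(-4) + (-48)·(-1) − (-112)| / √(256 + 2304 + 0) = |224| / (16√10) = 7√10/5.

7√10/5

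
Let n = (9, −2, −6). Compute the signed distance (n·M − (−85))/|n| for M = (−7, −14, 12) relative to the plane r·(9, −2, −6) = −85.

-2

n·M − (-85) = -22.
|n| = 11, so the signed distance is -22/11 = -2.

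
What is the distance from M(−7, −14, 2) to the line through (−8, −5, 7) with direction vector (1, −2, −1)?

Direction vector d = (1, −2, −1).
AP = (1, −9, −5), and AP × d = (−1, −4, 7).
|AP × d|² = 66 and |d|² = 6, so the distance is √(66/6) = √11.

√11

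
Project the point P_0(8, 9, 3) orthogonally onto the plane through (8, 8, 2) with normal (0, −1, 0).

(8, 8, 3)

n = (0, −1, 0), |n|² = 1, and n·P_0 − (-8) = -1.
t = -1/1 = -1, so the foot is P_0 − t·n = (8, 9, 3) − (-1)·(0, −1, 0) = (8, 8, 3).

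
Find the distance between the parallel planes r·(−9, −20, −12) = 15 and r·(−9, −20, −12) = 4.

Both planes have normal n = (−9, −20, −12), |n| = 25. Any point on the first plane is at distance |4 − 15|/|n| = 11/25 from the second.

11/25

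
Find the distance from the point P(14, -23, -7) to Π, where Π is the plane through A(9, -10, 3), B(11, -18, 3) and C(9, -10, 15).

7√17/17

AB = (2, -8, 0) and AC = (0, 0, 12), so a normal is n = AB × AC = (-96, -24, 0).
Then n·(14, -23, -7) - (-624) = -168.
|n| = √(9216 + 576 + 0) = 24√17, so the distance is |-168|/(24√17) = 7√17/17.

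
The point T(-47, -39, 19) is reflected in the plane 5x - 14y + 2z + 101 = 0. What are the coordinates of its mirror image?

(-67, 17, 11)

n = (5, -14, 2), |n|² = 225, n·T − (-101) = 450, so t = 450/225 = 2.
Foot F = T − 2·n = (-57, -11, 15); the reflection is 2F − T = (-67, 17, 11).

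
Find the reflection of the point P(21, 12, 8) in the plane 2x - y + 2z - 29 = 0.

With n = (2, -1, 2), the signed offset is (n·P − 29)/|n|² = 17/9.
P' = P − 2t·n = (21, 12, 8) − (34/9)·(2, -1, 2) = (121/9, 142/9, 4/9).

(121/9, 142/9, 4/9)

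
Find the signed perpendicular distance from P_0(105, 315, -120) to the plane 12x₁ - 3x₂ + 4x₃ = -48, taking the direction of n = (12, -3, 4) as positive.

-9

n·P_0 − (-48) = -117.
|n| = 13, so the signed distance is -117/13 = -9.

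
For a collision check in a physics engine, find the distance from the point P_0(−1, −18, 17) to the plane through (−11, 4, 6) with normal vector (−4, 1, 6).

4/√53

The plane has equation n·(r − (−11, 4, 6)) = 0, i.e. n·r = 84.
Then n·(−1, −18, 17) − 84 = 4.
|n| = √(16 + 1 + 36) = √53, so the distance is |4|/√53 = 4/√53.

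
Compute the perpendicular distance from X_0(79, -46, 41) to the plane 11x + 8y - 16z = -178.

Normal vector n = (11, 8, -16), and n·(79, -46, 41) - (-178) = 23.
|n| = √(121 + 64 + 256) = 21, so the distance is |23|/21 = 23/21.

23/21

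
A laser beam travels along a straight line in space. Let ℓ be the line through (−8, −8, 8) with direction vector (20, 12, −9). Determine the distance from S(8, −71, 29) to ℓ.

3√449

Direction vector d = (20, 12, −9).
AP = (16, −63, 21); AP·d = -625, |AP|² = 4666, |d|² = 625.
distance² = |AP|² − (AP·d)²/|d|² = 4666 − 390625/625 = 4041, so the distance is 3√449.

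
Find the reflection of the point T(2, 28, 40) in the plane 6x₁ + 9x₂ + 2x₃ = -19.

(-34, -26, 28)

n = (6, 9, 2), |n|² = 121, n·T − (-19) = 363, so t = 363/121 = 3.
Foot F = T − 3·n = (-16, 1, 34); the reflection is 2F − T = (-34, -26, 28).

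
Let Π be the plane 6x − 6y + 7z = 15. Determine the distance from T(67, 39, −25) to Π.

2

Normal vector n = (6, −6, 7), and n·(67, 39, −25) − 15 = −22.
|n| = √(36 + 36 + 49) = 11, so the distance is |-22|/11 = 2.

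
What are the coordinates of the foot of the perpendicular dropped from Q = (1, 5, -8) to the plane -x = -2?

(2, 5, -8)

The perpendicular from Q has direction n = (-1, 0, 0): r = (1, 5, -8) + t(-1, 0, 0).
Substitute into the plane: n·(Q + tn) = -2 gives -1 + 1t = -2, so t = -1.
Foot = (1, 5, -8) + (-1)·(-1, 0, 0) = (2, 5, -8).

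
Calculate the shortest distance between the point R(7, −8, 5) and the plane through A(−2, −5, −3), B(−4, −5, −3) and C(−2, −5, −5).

3

AB = (−2, 0, 0) and AC = (0, 0, −2), so a normal is n = AB × AC = (0, −4, 0).
Then n·(7, −8, 5) − 20 = 12.
|n| = √(0 + 16 + 0) = 4, so the distance is |12|/4 = 3.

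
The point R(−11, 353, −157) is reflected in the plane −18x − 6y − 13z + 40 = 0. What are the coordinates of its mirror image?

n = (−18, −6, −13), |n|² = 529, n·R − (-40) = 161, so t = 161/529 = 7/23.
Foot F = R − (7/23)·n = (−127/23, 8161/23, −3520/23); the reflection is 2F − R = (−1/23, 8203/23, −3429/23).

(-1/23, 8203/23, -3429/23)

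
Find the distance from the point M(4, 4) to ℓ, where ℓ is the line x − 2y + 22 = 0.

18√5/5

d = |1·4 + (-2)·4 − (-22)| / √(1 + 4) = |18|/√5 = 18√5/5.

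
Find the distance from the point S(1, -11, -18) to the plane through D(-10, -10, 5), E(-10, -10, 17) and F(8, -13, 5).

DE = (0, 0, 12) and DF = (18, -3, 0), so a normal is n = DE × DF = (36, 216, 0).
d = |36·1 + 216·(-11) − (-2520)| / √(1296 + 46656 + 0) = |180| / (36√37) = 5/√37.

5√37/37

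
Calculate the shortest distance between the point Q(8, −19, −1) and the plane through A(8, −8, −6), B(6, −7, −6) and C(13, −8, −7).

√30/10

AB = (−2, 1, 0) and AC = (5, 0, −1), so a normal is n = AB × AC = (−1, −2, −5).
d = |(-1)·8 + (-2)·(-19) + (-5)·(-1) − 38| / √(1 + 4 + 25) = |-3| / √30 = √30/10.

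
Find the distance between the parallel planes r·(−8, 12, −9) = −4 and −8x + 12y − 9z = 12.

16/17

With common normal n = (−8, 12, −9) (|n| = 17), the distance is |(-4) − 12|/|n| = 16/17.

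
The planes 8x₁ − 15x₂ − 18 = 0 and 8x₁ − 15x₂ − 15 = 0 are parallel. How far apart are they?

Both planes have normal n = (8, −15, 0), |n| = 17. Any point on the first plane is at distance |15 − 18|/|n| = 3/17 from the second.

3/17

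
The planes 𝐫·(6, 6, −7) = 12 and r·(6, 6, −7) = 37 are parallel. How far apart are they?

With common normal n = (6, 6, −7) (|n| = 11), the distance is |12 − 37|/|n| = 25/11.

25/11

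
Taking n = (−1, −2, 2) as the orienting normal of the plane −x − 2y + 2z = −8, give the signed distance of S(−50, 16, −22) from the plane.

-6

n·S − (-8) = -18.
|n| = 3, so the signed distance is -18/3 = -6.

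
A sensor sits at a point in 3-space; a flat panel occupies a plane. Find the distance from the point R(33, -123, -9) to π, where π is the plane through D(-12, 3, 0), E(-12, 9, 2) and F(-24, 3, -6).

DE = (0, 6, 2) and DF = (-12, 0, -6), so a normal is n = DE × DF = (-36, -24, 72).
d = |(-36)·33 + (-24)·(-123) + 72·(-9) − 360| / √(1296 + 576 + 5184) = |756| / 84 = 9.

9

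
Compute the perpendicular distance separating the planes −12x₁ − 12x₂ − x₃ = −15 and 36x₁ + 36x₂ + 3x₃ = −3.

Divide the second equation by -3 to match normals: −12x₁ − 12x₂ − x₃ = 1.
Both planes have normal n = (−12, −12, −1), |n| = 17. Any point on the first plane is at distance |1 − (-15)|/|n| = 16/17 from the second.

16/17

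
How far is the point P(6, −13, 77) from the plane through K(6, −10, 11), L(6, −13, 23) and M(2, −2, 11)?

6

KL = (0, −3, 12) and KM = (−4, 8, 0), so a normal is n = KL × KM = (−96, −48, −12).
Then n·(6, −13, 77) − (−228) = −648.
|n| = √(9216 + 2304 + 144) = 108, so the distance is |-648|/108 = 6.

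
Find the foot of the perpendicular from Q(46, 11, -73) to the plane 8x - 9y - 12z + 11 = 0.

n = (8, -9, -12), |n|² = 289, and n·Q − (-11) = 1156.
t = 1156/289 = 4, so the foot is Q − t·n = (46, 11, -73) − 4·(8, -9, -12) = (14, 47, -25).

(14, 47, -25)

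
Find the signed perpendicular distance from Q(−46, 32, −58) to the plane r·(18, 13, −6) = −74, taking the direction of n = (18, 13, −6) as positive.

n·Q − (-74) = 10.
|n| = 23, so the signed distance is 10/23.

10/23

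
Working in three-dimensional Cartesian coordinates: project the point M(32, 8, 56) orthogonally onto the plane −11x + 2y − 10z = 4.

n = (−11, 2, −10), |n|² = 225, and n·M − 4 = -900.
t = -900/225 = -4, so the foot is M − t·n = (32, 8, 56) − (-4)·(−11, 2, −10) = (−12, 16, 16).

(-12, 16, 16)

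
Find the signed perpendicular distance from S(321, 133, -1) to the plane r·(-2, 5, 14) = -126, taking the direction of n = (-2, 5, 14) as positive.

n·S − (-126) = 135.
|n| = 15, so the signed distance is 135/15 = 9.

9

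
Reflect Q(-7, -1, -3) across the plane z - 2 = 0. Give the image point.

(-7, -1, 7)

n = (0, 0, 1), |n|² = 1, n·Q − 2 = -5, so t = -5/1 = -5.
Foot F = Q − (-5)·n = (-7, -1, 2); the reflection is 2F − Q = (-7, -1, 7).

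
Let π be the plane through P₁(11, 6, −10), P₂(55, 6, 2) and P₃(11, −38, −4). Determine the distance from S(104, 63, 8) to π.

P₁P₂ = (44, 0, 12) and P₁P₃ = (0, −44, 6), so a normal is n = P₁P₂ × P₁P₃ = (528, −264, −1936).
n = (528, −264, −1936); n·P − 23584 = -792; |n| = 2024; distance = 792/2024 = 9/23.

9/23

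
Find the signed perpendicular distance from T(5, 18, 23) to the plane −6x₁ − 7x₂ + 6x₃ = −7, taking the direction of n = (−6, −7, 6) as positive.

n·T − (-7) = -11.
|n| = 11, so the signed distance is -11/11 = -1.

-1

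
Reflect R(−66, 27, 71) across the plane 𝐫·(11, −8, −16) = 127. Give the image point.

(44, -53, -89)

With n = (11, −8, −16), the signed offset is (n·R − 127)/|n|² = -2205/441 = -5.
R' = R − 2t·n = (−66, 27, 71) − (-10)·(11, −8, −16) = (44, −53, −89).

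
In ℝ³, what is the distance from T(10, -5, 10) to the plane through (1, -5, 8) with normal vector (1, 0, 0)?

The plane has equation n·(r − (1, -5, 8)) = 0, i.e. n·r = 1.
Then n·(10, -5, 10) - 1 = 9.
|n| = √(1 + 0 + 0) = 1, so the distance is |9|/1 = 9.

9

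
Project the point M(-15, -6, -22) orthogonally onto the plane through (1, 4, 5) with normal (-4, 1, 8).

(-23, -4, -6)

The perpendicular from M has direction n = (-4, 1, 8): r = (-15, -6, -22) + μ(-4, 1, 8).
Substitute into the plane: n·(M + μn) = 40 gives -122 + 81μ = 40, so μ = 2.
Foot = (-15, -6, -22) + 2·(-4, 1, 8) = (-23, -4, -6).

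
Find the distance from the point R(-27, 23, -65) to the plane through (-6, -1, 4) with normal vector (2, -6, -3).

The plane has equation n·(r − (-6, -1, 4)) = 0, i.e. n·r = -18.
Then n·(-27, 23, -65) - (-18) = 21.
|n| = √(4 + 36 + 9) = 7, so the distance is |21|/7 = 3.

3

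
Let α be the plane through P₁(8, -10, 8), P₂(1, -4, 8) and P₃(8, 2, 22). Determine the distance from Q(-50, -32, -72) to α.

2

P₁P₂ = (-7, 6, 0) and P₁P₃ = (0, 12, 14), so a normal is n = P₁P₂ × P₁P₃ = (84, 98, -84).
Then n·(-50, -32, -72) - (-980) = -308.
|n| = √(7056 + 9604 + 7056) = 154, so the distance is |-308|/154 = 2.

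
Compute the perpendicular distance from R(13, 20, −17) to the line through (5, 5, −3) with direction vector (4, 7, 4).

Direction vector d = (4, 7, 4).
AP = (8, 15, −14); AP·d = 81, |AP|² = 485, |d|² = 81.
distance² = |AP|² − (AP·d)²/|d|² = 485 − 6561/81 = 404, so the distance is 2√101.

2√101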